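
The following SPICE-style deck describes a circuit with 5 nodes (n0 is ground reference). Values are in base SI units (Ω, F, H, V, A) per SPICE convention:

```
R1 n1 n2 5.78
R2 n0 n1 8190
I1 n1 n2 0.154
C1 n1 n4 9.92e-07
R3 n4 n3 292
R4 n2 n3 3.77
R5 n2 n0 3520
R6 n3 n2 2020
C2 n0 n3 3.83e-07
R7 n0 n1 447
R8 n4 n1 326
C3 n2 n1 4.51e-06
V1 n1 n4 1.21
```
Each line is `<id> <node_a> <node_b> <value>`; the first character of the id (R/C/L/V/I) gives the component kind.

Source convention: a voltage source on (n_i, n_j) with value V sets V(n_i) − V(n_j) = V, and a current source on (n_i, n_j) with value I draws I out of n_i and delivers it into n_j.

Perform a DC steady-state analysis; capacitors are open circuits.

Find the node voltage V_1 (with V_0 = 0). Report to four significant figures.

-0.09121 V

Element admittances at DC:
  Y(R1) = 0.1730 S between n1,n2
  Y(R2) = 0.0001221 S between n0,n1
  I1: injects 0.154 A into n2 (from n1)
  Y(C1) = 0.000 S between n1,n4
  Y(R3) = 0.003425 S between n4,n3
  Y(R4) = 0.2653 S between n2,n3
  Y(R5) = 0.0002841 S between n2,n0
  Y(R6) = 0.0004950 S between n3,n2
  Y(C2) = 0.000 S between n0,n3
  Y(R7) = 0.002237 S between n0,n1
  Y(R8) = 0.003067 S between n4,n1
  Y(C3) = 0.000 S between n2,n1
  V1: constraint V(n1)−V(n4) = 1.21
Assemble and solve the 5×5 MNA system:
  V(n1)=-0.09121  V(n2)=0.7574  V(n3)=0.7312  V(n4)=-1.301
  i(V1)=-0.01067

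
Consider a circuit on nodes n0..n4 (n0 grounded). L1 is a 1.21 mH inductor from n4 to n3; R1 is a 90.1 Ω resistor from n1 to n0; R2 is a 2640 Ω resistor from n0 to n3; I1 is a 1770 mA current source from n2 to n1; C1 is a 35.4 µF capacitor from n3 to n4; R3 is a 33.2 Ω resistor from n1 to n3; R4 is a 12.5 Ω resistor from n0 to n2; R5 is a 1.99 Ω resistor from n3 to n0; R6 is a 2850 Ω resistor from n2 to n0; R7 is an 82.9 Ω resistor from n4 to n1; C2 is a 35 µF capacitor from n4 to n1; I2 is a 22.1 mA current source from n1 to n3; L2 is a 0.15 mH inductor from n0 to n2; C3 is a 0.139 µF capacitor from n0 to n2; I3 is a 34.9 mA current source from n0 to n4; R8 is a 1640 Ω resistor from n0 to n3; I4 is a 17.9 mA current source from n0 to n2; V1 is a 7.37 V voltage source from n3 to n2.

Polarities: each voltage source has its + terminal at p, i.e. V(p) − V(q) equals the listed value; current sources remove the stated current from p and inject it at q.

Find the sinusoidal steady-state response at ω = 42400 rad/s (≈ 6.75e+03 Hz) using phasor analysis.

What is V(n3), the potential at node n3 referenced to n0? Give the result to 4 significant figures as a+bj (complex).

1.453-1.461j V

Apply KCL at each of the 4 non-ground nodes and solve the resulting linear system.
Node n1: branches {R1, I1, R3, R7, C2, I2} → V_1 = 1.615-3.811j
Node n2: branches {I1, R4, R6, L2, C3, I4, V1} → V_2 = -5.917-1.461j
Node n3: branches {L1, R2, C1, R3, R5, I2, R8, V1} → V_3 = 1.453-1.461j
Node n4: branches {L1, C1, R7, C2, I3} → V_4 = 1.529-2.649j
Source currents: i(V1)=1.055+0.7781j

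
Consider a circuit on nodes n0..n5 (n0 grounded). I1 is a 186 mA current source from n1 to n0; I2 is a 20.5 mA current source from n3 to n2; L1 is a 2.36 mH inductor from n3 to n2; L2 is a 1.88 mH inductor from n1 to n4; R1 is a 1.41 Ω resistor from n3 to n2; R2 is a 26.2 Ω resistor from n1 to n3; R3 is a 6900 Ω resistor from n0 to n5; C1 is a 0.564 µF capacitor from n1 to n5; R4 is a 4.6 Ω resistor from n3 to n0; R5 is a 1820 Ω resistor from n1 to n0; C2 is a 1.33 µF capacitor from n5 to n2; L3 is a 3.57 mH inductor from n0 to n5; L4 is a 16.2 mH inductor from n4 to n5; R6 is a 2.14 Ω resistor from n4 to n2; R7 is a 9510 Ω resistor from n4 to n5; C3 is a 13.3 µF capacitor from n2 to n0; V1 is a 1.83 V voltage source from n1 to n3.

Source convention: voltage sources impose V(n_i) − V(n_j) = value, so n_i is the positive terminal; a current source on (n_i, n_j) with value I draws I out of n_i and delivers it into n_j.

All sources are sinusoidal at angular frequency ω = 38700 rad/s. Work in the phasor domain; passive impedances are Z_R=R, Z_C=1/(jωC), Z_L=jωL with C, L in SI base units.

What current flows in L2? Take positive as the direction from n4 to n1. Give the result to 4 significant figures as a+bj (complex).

0.0001751+0.02230j A

MNA unknowns: 5 node voltages V₁..V_5 plus 1 source current (V1)
I1: z[1]−=0.186, z[0]+=0.186
I2: z[3]−=0.0205, z[2]+=0.0205
L1: Y=0.000-0.01095j on G[3,2]
L2: Y=0.000-0.01374j on G[1,4]
R1: Y=0.7092+0.000j on G[3,2]
R2: Y=0.03817+0.000j on G[1,3]
R3: Y=0.0001449+0.000j on G[0,5]
C1: Y=0.000+0.02183j on G[1,5]
R4: Y=0.2174+0.000j on G[3,0]
R5: Y=0.0005495+0.000j on G[1,0]
C2: Y=0.000+0.05147j on G[5,2]
L3: Y=0.000-0.007238j on G[0,5]
L4: Y=0.000-0.001595j on G[4,5]
R6: Y=0.4673+0.000j on G[4,2]
R7: Y=0.0001052+0.000j on G[4,5]
C3: Y=0.000+0.5147j on G[2,0]
V1: row V1−V3=1.83, i_V1 at 1,3
solve → V1=1.550+0.1863j, V2=-0.07236+0.2486j, V3=-0.2799+0.1863j, V4=-0.07241+0.1990j, V5=0.4682+0.2585j
aux → i_V1=-0.2581-0.001416j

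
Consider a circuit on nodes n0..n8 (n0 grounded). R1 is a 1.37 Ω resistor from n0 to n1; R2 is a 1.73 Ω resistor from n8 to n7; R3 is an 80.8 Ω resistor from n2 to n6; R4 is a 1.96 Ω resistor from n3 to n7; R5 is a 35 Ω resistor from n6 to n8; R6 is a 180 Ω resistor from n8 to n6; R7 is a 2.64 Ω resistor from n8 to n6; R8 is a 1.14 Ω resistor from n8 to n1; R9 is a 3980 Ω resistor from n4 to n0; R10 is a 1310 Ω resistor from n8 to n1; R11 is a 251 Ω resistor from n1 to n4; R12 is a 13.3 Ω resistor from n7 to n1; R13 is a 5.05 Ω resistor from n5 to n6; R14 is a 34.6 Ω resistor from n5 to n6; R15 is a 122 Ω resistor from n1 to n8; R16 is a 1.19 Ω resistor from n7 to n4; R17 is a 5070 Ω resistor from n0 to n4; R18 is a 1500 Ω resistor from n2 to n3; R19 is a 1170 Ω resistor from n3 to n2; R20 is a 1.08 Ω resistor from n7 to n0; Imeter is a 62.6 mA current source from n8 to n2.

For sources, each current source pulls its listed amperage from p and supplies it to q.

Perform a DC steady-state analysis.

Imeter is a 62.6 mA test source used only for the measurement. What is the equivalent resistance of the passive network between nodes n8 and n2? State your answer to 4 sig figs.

Element admittances at DC:
  Y(R1) = 0.7299 S between n0,n1
  Y(R2) = 0.5780 S between n8,n7
  Y(R3) = 0.01238 S between n2,n6
  Y(R4) = 0.5102 S between n3,n7
  Y(R5) = 0.02857 S between n6,n8
  Y(R6) = 0.005556 S between n8,n6
  Y(R7) = 0.3788 S between n8,n6
  Y(R8) = 0.8772 S between n8,n1
  Y(R9) = 0.0002513 S between n4,n0
  Y(R10) = 0.0007634 S between n8,n1
  Y(R11) = 0.003984 S between n1,n4
  Y(R12) = 0.07519 S between n7,n1
  Y(R13) = 0.1980 S between n5,n6
  Y(R14) = 0.02890 S between n5,n6
  Y(R15) = 0.008197 S between n1,n8
  Y(R16) = 0.8403 S between n7,n4
  Y(R17) = 0.0001972 S between n0,n4
  Y(R18) = 0.0006667 S between n2,n3
  Y(R19) = 0.0008547 S between n3,n2
  Y(R20) = 0.9259 S between n7,n0
  Imeter: injects 0.0626 A into n2 (from n8)
Assemble and solve the 8×8 MNA system:
  V(n1)=-0.002833  V(n2)=4.621  V(n3)=0.01596  V(n4)=0.002207  V(n5)=0.1290  V(n6)=0.1290  V(n7)=0.002232  V(n8)=-0.005618

R_eq = 73.91 Ω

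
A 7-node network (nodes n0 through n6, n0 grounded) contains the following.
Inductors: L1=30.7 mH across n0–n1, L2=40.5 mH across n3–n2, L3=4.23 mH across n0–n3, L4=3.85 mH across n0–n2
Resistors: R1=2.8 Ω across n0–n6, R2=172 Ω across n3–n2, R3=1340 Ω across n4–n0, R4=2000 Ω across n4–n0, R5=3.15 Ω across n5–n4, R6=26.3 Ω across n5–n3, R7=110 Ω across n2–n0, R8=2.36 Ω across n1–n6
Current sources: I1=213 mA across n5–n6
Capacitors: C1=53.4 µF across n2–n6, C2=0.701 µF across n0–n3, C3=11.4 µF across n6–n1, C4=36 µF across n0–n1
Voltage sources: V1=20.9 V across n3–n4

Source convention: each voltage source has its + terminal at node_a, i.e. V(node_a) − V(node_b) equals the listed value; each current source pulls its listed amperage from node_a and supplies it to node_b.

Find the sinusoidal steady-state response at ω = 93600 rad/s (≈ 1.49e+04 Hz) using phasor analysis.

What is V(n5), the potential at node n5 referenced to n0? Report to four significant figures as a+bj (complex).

MNA unknowns: 6 node voltages V₁..V_6 plus 1 source current (V1)
L1: Y=0.000-0.0003480j on G[0,1]
R1: Y=0.3571+0.000j on G[0,6]
R2: Y=0.005814+0.000j on G[3,2]
L2: Y=0.000-0.0002638j on G[3,2]
I1: z[5]−=0.213, z[6]+=0.213
L3: Y=0.000-0.002526j on G[0,3]
C1: Y=0.000+4.998j on G[2,6]
R3: Y=0.0007463+0.000j on G[4,0]
L4: Y=0.000-0.002775j on G[0,2]
R4: Y=0.0005000+0.000j on G[4,0]
R5: Y=0.3175+0.000j on G[5,4]
C2: Y=0.000+0.06561j on G[0,3]
R6: Y=0.03802+0.000j on G[5,3]
C3: Y=0.000+1.067j on G[6,1]
R7: Y=0.009091+0.000j on G[2,0]
C4: Y=0.000+3.370j on G[0,1]
R8: Y=0.4237+0.000j on G[1,6]
V1: row V3−V4=20.9, i_V1 at 3,4
solve → V1=0.02231-0.04805j, V2=0.1392-0.1544j, V3=-0.3436+2.925j, V4=-21.24+2.925j, V5=-19.61+2.925j, V6=0.1352-0.1549j
aux → i_V1=-0.5459+0.003645j

-19.61+2.925j V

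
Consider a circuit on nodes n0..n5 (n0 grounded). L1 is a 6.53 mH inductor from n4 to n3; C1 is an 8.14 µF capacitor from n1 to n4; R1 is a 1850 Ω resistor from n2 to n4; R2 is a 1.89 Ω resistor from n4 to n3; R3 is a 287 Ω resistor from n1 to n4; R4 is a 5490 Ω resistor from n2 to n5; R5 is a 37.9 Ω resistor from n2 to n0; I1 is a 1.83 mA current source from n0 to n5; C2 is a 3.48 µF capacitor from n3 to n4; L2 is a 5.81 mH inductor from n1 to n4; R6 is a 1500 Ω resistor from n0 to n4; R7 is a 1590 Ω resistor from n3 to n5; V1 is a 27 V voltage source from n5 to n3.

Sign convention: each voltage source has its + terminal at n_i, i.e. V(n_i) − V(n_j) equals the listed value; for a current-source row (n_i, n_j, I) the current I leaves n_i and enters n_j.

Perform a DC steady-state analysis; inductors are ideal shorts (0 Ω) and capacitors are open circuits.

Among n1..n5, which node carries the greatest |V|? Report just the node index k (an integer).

5

MNA unknowns: 5 node voltages V₁..V_5 plus 3 source currents (L1, L2, V1)
L1: row V4−V3=0, i_L1 at 4,3
C1: Y=0.000 on G[1,4]
R1: Y=0.0005405 on G[2,4]
R2: Y=0.5291 on G[4,3]
R3: Y=0.003484 on G[1,4]
R4: Y=0.0001821 on G[2,5]
R5: Y=0.02639 on G[2,0]
I1: z[0]−=0.00183, z[5]+=0.00183
C2: Y=0.000 on G[3,4]
L2: row V1−V4=0, i_L2 at 1,4
R6: Y=0.0006667 on G[0,4]
R7: Y=0.0006289 on G[3,5]
V1: row V5−V3=27, i_V1 at 5,3
solve → V1=-2.158, V2=0.1239, V3=-2.158, V4=-2.158, V5=24.84
aux → i_L1=0.002672, i_L2=0.000, i_V1=-0.01965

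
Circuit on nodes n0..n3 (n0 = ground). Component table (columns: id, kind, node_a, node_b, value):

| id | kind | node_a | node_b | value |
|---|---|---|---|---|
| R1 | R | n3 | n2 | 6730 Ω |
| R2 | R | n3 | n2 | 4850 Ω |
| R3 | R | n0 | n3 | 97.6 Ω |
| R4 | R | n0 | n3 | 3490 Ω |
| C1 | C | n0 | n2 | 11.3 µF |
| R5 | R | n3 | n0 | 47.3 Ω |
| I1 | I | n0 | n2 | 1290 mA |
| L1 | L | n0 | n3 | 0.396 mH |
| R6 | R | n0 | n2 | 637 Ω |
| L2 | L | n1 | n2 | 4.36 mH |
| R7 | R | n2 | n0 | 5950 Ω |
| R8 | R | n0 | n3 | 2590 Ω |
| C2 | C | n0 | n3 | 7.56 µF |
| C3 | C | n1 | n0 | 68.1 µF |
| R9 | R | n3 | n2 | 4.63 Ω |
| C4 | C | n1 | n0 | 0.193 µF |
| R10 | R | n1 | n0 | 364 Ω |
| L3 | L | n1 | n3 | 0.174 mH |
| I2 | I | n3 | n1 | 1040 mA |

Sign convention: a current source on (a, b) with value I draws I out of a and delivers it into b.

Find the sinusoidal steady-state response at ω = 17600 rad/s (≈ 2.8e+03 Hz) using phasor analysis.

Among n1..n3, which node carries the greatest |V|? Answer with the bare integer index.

2

MNA unknowns: 3 node voltages V₁..V_3
R1: Y=0.0001486+0.000j on G[3,2]
R2: Y=0.0002062+0.000j on G[3,2]
R3: Y=0.01025+0.000j on G[0,3]
R4: Y=0.0002865+0.000j on G[0,3]
C1: Y=0.000+0.1989j on G[0,2]
R5: Y=0.02114+0.000j on G[3,0]
I1: z[0]−=1.29, z[2]+=1.29
L1: Y=0.000-0.1435j on G[0,3]
R6: Y=0.001570+0.000j on G[0,2]
L2: Y=0.000-0.01303j on G[1,2]
R7: Y=0.0001681+0.000j on G[2,0]
R8: Y=0.0003861+0.000j on G[0,3]
C2: Y=0.000+0.1331j on G[0,3]
C3: Y=0.000+1.199j on G[1,0]
R9: Y=0.2160+0.000j on G[3,2]
C4: Y=0.000+0.003397j on G[1,0]
R10: Y=0.002747+0.000j on G[1,0]
L3: Y=0.000-0.3265j on G[1,3]
I2: z[3]−=1.04, z[1]+=1.04
solve → V1=-0.4029-0.2962j, V2=2.887-4.640j, V3=0.9512-2.221j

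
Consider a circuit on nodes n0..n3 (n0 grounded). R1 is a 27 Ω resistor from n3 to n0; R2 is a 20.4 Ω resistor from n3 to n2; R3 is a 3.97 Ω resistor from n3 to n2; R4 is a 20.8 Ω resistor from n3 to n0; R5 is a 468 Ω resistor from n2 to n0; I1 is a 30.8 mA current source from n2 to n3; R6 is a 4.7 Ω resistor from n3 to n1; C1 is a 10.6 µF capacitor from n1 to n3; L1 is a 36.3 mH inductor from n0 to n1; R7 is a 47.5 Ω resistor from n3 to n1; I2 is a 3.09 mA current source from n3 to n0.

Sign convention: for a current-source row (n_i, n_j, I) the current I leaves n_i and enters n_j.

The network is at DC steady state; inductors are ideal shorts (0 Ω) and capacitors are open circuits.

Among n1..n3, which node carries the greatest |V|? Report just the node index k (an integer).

2

Apply KCL at each of the 3 non-ground nodes and solve the resulting linear system.
Node n1: branches {R6, C1, L1, R7} → V_1 = 0.000
Node n2: branches {R2, R3, R5, I1} → V_2 = -0.1105
Node n3: branches {R1, R2, R3, R4, I1, R6, C1, R7, I2} → V_3 = -0.008948
Source currents: i(L1)=0.002092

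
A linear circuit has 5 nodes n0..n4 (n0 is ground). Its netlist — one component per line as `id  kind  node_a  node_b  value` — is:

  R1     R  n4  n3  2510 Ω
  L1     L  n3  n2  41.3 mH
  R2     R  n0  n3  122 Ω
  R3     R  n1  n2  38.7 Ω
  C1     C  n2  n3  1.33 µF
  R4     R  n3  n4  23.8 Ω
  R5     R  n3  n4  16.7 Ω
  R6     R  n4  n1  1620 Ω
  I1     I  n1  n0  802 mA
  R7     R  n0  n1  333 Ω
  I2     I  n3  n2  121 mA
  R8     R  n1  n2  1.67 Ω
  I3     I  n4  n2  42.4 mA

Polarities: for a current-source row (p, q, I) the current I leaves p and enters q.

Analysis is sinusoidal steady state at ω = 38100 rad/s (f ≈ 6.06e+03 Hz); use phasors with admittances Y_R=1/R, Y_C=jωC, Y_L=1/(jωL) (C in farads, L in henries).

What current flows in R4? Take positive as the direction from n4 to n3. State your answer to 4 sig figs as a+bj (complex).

-0.01766+0.002105j A

Element admittances at ω=38100 rad/s:
  Y(R1) = 0.0003984+0.000j S between n4,n3
  Y(L1) = 0.000-0.0006355j S between n3,n2
  Y(R2) = 0.008197+0.000j S between n0,n3
  Y(R3) = 0.02584+0.000j S between n1,n2
  Y(C1) = 0.000+0.05067j S between n2,n3
  Y(R4) = 0.04202+0.000j S between n3,n4
  Y(R5) = 0.05988+0.000j S between n3,n4
  Y(R6) = 0.0006173+0.000j S between n4,n1
  I1: injects 0.802 A into n0 (from n1)
  Y(R7) = 0.003003+0.000j S between n0,n1
  I2: injects 0.121 A into n2 (from n3)
  Y(R8) = 0.5988+0.000j S between n1,n2
  I3: injects 0.0424 A into n2 (from n4)
Assemble and solve the 4×4 MNA system:
  V(n1)=-72.64+6.114j  V(n2)=-71.70+6.151j  V(n3)=-71.23-2.240j  V(n4)=-71.65-2.190j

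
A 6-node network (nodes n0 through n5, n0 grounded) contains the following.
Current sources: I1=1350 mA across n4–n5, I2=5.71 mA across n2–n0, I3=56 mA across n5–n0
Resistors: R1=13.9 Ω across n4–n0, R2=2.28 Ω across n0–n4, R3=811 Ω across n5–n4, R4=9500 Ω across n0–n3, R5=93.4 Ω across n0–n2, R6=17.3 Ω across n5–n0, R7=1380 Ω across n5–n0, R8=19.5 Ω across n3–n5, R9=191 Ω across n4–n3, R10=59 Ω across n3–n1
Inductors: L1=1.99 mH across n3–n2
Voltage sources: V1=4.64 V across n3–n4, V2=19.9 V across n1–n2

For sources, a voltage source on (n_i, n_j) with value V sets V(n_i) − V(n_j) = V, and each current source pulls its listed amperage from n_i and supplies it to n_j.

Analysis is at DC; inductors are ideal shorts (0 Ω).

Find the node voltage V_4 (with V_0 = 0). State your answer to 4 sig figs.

Apply KCL at each of the 5 non-ground nodes and solve the resulting linear system.
Node n1: branches {R10, V2} → V_1 = 22.87
Node n2: branches {I2, L1, R5, V2} → V_2 = 2.966
Node n3: branches {R4, L1, R8, R9, R10, V1} → V_3 = 2.966
Node n4: branches {I1, R1, R2, R3, R9, V1} → V_4 = -1.674
Node n5: branches {I1, I3, R3, R6, R7, R8} → V_5 = 13.00
Source currents: i(L1)=0.3747, i(V1)=0.4527, i(V2)=-0.3373

-1.674 V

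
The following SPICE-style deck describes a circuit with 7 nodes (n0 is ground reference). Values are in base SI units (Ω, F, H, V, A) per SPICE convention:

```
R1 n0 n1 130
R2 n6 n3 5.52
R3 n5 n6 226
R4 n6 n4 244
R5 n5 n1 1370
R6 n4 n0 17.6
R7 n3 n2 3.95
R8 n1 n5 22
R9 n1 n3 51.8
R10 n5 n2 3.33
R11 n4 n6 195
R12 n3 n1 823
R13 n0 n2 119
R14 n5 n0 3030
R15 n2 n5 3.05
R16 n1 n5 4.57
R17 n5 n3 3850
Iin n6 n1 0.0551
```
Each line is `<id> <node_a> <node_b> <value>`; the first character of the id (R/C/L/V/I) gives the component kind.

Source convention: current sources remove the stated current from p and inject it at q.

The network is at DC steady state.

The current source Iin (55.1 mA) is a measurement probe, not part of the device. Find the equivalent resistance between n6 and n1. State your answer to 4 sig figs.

R_eq = 12.26 Ω

Element admittances at DC:
  Y(R1) = 0.007692 S between n0,n1
  Y(R2) = 0.1812 S between n6,n3
  Y(R3) = 0.004425 S between n5,n6
  Y(R4) = 0.004098 S between n6,n4
  Y(R5) = 0.0007299 S between n5,n1
  Y(R6) = 0.05682 S between n4,n0
  Y(R7) = 0.2532 S between n3,n2
  Y(R8) = 0.04545 S between n1,n5
  Y(R9) = 0.01931 S between n1,n3
  Y(R10) = 0.3003 S between n5,n2
  Y(R11) = 0.005128 S between n4,n6
  Y(R12) = 0.001215 S between n3,n1
  Y(R13) = 0.008403 S between n0,n2
  Y(R14) = 0.0003300 S between n5,n0
  Y(R15) = 0.3279 S between n2,n5
  Y(R16) = 0.2188 S between n1,n5
  Y(R17) = 0.0002597 S between n5,n3
  Iin: injects 0.0551 A into n1 (from n6)
Assemble and solve the 6×6 MNA system:
  V(n1)=0.3035  V(n2)=0.06812  V(n3)=-0.09636  V(n4)=-0.05195  V(n5)=0.1353  V(n6)=-0.3718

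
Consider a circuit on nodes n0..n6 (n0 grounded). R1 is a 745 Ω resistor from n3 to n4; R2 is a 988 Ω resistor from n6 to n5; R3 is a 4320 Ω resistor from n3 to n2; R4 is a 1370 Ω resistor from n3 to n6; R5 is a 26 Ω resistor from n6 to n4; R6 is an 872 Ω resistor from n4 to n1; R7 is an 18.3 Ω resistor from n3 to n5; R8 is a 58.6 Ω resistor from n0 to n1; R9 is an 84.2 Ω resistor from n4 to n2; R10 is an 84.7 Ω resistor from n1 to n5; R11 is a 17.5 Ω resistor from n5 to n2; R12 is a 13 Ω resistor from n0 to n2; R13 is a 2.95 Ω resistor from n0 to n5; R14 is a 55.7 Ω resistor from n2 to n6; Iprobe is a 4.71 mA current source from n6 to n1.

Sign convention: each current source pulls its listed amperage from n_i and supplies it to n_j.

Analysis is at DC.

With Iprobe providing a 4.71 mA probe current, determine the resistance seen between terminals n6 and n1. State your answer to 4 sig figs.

MNA unknowns: 6 node voltages V₁..V_6
R1: Y=0.001342 on G[3,4]
R2: Y=0.001012 on G[6,5]
R3: Y=0.0002315 on G[3,2]
R4: Y=0.0007299 on G[3,6]
R5: Y=0.03846 on G[6,4]
R6: Y=0.001147 on G[4,1]
R7: Y=0.05464 on G[3,5]
R8: Y=0.01706 on G[0,1]
R9: Y=0.01188 on G[4,2]
R10: Y=0.01181 on G[1,5]
R11: Y=0.05714 on G[5,2]
R12: Y=0.07692 on G[0,2]
R13: Y=0.3390 on G[0,5]
R14: Y=0.01795 on G[2,6]
Iprobe: z[6]−=0.00471, z[1]+=0.00471
solve → V1=0.1514, V2=-0.02950, V3=-0.006443, V4=-0.1334, V5=-0.0009288, V6=-0.1784

R_eq = 70.04 Ω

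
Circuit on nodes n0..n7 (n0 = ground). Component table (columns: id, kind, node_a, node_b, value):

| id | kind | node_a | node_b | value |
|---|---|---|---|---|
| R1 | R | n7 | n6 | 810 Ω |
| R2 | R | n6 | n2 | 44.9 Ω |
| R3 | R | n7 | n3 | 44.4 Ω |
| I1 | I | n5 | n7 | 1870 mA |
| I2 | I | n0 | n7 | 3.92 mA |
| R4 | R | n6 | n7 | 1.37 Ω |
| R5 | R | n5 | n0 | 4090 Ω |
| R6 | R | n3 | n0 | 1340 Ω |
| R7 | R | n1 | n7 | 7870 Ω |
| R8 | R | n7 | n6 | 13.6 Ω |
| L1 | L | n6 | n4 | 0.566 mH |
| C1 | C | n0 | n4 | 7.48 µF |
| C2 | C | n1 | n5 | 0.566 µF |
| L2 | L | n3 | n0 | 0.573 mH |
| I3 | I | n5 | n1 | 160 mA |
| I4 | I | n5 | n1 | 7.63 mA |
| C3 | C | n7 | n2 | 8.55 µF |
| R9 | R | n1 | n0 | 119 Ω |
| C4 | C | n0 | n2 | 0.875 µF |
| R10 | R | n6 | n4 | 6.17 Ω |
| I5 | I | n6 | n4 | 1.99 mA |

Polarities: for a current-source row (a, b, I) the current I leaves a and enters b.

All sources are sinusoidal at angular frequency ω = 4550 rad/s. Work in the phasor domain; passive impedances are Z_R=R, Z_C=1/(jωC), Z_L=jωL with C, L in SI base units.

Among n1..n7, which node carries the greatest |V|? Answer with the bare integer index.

Apply KCL at each of the 7 non-ground nodes and solve the resulting linear system.
Node n1: branches {R7, C2, I3, I4, R9} → V_1 = -210.8-21.78j
Node n2: branches {R2, C3, C4} → V_2 = 18.35-31.09j
Node n3: branches {R3, R6, L2} → V_3 = 2.019+1.163j
Node n4: branches {L1, C1, R10, I5} → V_4 = 20.63-37.41j
Node n5: branches {I1, R5, C2, I3, I4} → V_5 = -281.3+742.7j
Node n6: branches {R1, R2, R4, R8, L1, R10, I5} → V_6 = 20.25-33.98j
Node n7: branches {R1, R3, I1, I2, R4, R7, R8, C3} → V_7 = 21.88-33.19j

5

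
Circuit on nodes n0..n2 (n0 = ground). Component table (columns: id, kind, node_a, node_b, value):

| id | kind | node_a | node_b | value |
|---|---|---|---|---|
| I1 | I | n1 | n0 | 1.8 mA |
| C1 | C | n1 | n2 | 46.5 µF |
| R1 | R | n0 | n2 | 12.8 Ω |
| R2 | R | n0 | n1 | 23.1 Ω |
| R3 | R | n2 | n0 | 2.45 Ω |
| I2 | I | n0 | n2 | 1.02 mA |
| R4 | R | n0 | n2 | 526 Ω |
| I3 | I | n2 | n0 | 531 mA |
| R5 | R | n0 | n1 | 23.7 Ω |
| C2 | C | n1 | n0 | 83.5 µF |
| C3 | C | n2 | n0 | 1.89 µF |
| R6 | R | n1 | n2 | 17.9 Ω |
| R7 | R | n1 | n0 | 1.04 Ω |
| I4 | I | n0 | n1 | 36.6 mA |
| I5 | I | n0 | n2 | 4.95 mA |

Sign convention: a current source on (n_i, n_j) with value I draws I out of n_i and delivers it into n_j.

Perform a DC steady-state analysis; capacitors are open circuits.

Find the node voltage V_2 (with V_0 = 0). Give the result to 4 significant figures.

-0.9668 V

Apply KCL at each of the 2 non-ground nodes and solve the resulting linear system.
Node n1: branches {I1, C1, R2, R5, C2, R6, R7, I4} → V_1 = -0.01742
Node n2: branches {C1, R1, R3, I2, R4, I3, C3, R6, I5} → V_2 = -0.9668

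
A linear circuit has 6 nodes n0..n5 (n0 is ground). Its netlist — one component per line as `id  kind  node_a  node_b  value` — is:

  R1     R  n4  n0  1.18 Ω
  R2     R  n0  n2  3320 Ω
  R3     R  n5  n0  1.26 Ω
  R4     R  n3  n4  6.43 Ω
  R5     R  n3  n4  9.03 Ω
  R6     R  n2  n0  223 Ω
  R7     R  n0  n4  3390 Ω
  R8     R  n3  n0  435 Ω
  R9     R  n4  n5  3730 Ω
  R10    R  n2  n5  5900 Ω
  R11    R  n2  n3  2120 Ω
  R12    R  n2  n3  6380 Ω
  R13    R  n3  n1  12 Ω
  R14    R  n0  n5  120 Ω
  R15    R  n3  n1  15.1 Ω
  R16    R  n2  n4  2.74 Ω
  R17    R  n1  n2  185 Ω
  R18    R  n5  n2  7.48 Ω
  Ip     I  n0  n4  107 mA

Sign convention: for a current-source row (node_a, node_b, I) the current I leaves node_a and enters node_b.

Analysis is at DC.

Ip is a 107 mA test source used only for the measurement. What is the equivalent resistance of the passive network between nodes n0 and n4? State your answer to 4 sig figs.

Element admittances at DC:
  Y(R1) = 0.8475 S between n4,n0
  Y(R2) = 0.0003012 S between n0,n2
  Y(R3) = 0.7937 S between n5,n0
  Y(R4) = 0.1555 S between n3,n4
  Y(R5) = 0.1107 S between n3,n4
  Y(R6) = 0.004484 S between n2,n0
  Y(R7) = 0.0002950 S between n0,n4
  Y(R8) = 0.002299 S between n3,n0
  Y(R9) = 0.0002681 S between n4,n5
  Y(R10) = 0.0001695 S between n2,n5
  Y(R11) = 0.0004717 S between n2,n3
  Y(R12) = 0.0001567 S between n2,n3
  Y(R13) = 0.08333 S between n3,n1
  Y(R14) = 0.008333 S between n0,n5
  Y(R15) = 0.06623 S between n3,n1
  Y(R16) = 0.3650 S between n2,n4
  Y(R17) = 0.005405 S between n1,n2
  Y(R18) = 0.1337 S between n5,n2
  Ip: injects 0.107 A into n4 (from n0)
Assemble and solve the 5×5 MNA system:
  V(n1)=0.1113  V(n2)=0.08602  V(n3)=0.1122  V(n4)=0.1138  V(n5)=0.01233

R_eq = 1.063 Ω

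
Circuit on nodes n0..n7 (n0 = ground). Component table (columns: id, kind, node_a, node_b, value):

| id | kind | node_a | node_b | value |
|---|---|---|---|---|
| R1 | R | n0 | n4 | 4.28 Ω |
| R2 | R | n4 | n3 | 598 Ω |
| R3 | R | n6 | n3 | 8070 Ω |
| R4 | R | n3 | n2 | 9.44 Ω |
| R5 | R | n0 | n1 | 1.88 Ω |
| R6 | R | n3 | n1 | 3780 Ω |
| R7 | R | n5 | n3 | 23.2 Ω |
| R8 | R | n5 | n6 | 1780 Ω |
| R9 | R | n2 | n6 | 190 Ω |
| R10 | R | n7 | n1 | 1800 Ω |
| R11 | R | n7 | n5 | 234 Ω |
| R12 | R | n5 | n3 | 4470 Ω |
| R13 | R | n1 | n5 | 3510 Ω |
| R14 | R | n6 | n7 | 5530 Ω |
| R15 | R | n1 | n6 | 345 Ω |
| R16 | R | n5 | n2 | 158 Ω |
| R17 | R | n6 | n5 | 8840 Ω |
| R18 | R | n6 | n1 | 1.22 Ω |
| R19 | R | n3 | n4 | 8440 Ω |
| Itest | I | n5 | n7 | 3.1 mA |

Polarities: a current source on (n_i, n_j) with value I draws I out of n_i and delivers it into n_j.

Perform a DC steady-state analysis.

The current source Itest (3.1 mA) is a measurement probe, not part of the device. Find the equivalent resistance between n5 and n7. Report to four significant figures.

MNA unknowns: 7 node voltages V₁..V_7
R1: Y=0.2336 on G[0,4]
R2: Y=0.001672 on G[4,3]
R3: Y=0.0001239 on G[6,3]
R4: Y=0.1059 on G[3,2]
R5: Y=0.5319 on G[0,1]
R6: Y=0.0002646 on G[3,1]
R7: Y=0.04310 on G[5,3]
R8: Y=0.0005618 on G[5,6]
R9: Y=0.005263 on G[2,6]
R10: Y=0.0005556 on G[7,1]
R11: Y=0.004274 on G[7,5]
R12: Y=0.0002237 on G[5,3]
R13: Y=0.0002849 on G[1,5]
R14: Y=0.0001808 on G[6,7]
R15: Y=0.002899 on G[1,6]
R16: Y=0.006329 on G[5,2]
R17: Y=0.0001131 on G[6,5]
R18: Y=0.8197 on G[6,1]
R19: Y=0.0001185 on G[3,4]
Itest: z[5]−=0.0031, z[7]+=0.0031
solve → V1=0.0001684, V2=-0.04854, V3=-0.05041, V4=-0.0003834, V5=-0.05751, V6=-7.113e-05, V7=0.5697

R_eq = 202.3 Ω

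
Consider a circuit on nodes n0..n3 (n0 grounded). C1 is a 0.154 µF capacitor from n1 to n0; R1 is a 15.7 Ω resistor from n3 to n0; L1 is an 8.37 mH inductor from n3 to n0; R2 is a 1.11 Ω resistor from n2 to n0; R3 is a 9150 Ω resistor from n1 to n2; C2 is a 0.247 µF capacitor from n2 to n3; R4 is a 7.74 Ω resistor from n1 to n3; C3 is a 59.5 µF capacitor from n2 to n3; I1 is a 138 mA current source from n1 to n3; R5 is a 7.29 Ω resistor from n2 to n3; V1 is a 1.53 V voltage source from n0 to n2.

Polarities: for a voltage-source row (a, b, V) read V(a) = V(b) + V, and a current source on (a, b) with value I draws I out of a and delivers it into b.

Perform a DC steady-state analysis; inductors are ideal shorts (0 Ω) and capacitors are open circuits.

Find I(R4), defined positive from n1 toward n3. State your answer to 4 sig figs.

-0.1381 A

Apply KCL at each of the 3 non-ground nodes and solve the resulting linear system.
Node n1: branches {C1, R3, R4, I1} → V_1 = -1.069
Node n2: branches {R2, R3, C2, C3, R5, V1} → V_2 = -1.530
Node n3: branches {R1, L1, C2, R4, C3, I1, R5} → V_3 = 0.000
Source currents: i(L1)=-0.2099, i(V1)=-1.588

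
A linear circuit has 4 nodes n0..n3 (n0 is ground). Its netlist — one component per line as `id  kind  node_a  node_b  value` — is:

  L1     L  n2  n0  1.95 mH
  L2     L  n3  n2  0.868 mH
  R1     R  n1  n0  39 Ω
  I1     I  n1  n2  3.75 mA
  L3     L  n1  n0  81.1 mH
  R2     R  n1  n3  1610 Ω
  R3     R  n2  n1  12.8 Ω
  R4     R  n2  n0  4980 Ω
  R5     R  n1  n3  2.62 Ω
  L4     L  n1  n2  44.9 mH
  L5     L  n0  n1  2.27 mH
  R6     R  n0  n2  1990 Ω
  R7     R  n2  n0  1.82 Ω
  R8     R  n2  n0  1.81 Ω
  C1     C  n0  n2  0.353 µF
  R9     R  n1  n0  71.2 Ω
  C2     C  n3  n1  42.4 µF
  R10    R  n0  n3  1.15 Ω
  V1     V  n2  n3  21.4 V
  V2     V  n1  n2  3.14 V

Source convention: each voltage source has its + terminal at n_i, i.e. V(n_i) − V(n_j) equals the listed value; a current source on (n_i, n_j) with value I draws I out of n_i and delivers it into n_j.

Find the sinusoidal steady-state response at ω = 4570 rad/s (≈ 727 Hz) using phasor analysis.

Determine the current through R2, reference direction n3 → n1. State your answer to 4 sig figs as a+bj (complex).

Element admittances at ω=4570 rad/s:
  Y(L1) = 0.000-0.1122j S between n2,n0
  Y(L2) = 0.000-0.2521j S between n3,n2
  Y(R1) = 0.02564+0.000j S between n1,n0
  I1: injects 0.00375 A into n2 (from n1)
  Y(L3) = 0.000-0.002698j S between n1,n0
  Y(R2) = 0.0006211+0.000j S between n1,n3
  Y(R3) = 0.07812+0.000j S between n2,n1
  Y(R4) = 0.0002008+0.000j S between n2,n0
  Y(R5) = 0.3817+0.000j S between n1,n3
  Y(L4) = 0.000-0.004873j S between n1,n2
  Y(L5) = 0.000-0.09640j S between n0,n1
  Y(R6) = 0.0005025+0.000j S between n0,n2
  Y(R7) = 0.5495+0.000j S between n2,n0
  Y(R8) = 0.5525+0.000j S between n2,n0
  Y(C1) = 0.000+0.001613j S between n0,n2
  Y(R9) = 0.01404+0.000j S between n1,n0
  Y(C2) = 0.000+0.1938j S between n3,n1
  Y(R10) = 0.8696+0.000j S between n0,n3
  V1: constraint V(n2)−V(n3) = 21.4
  V2: constraint V(n1)−V(n2) = 3.14
Assemble and solve the 5×5 MNA system:
  V(n1)=12.21+1.100j  V(n2)=9.073+1.100j  V(n3)=-12.33+1.100j
  i(V1)=-20.10+1.597j  i(V2)=-10.22-3.573j

-0.01524+0.000j A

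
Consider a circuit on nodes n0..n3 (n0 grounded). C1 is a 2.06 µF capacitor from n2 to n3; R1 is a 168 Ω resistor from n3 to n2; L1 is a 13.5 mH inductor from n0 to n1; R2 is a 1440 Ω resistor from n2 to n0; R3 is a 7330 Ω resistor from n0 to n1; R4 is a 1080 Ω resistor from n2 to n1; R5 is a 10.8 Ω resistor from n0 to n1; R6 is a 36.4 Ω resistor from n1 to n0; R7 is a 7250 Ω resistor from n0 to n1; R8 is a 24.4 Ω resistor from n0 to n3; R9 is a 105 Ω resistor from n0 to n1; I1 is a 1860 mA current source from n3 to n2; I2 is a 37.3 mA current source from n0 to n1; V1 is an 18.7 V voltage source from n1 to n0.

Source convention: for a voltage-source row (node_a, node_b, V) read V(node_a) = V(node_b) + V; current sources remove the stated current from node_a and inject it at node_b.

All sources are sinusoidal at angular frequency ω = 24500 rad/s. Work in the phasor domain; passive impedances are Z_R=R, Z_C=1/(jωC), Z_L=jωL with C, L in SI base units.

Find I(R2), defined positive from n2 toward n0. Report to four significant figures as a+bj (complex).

0.003899-0.02430j A

MNA unknowns: 3 node voltages V₁..V_3 plus 1 source current (V1)
C1: Y=0.000+0.05047j on G[2,3]
R1: Y=0.005952+0.000j on G[3,2]
L1: Y=0.000-0.003023j on G[0,1]
R2: Y=0.0006944+0.000j on G[2,0]
R3: Y=0.0001364+0.000j on G[0,1]
R4: Y=0.0009259+0.000j on G[2,1]
R5: Y=0.09259+0.000j on G[0,1]
R6: Y=0.02747+0.000j on G[1,0]
R7: Y=0.0001379+0.000j on G[0,1]
R8: Y=0.04098+0.000j on G[0,3]
R9: Y=0.009524+0.000j on G[0,1]
I1: z[3]−=1.86, z[2]+=1.86
I2: z[0]−=0.0373, z[1]+=0.0373
V1: row V1−V0=18.7, i_V1 at 1,0
solve → V1=18.70+0.000j, V2=5.614-34.99j, V3=0.2005+1.384j
aux → i_V1=-2.403+0.02414j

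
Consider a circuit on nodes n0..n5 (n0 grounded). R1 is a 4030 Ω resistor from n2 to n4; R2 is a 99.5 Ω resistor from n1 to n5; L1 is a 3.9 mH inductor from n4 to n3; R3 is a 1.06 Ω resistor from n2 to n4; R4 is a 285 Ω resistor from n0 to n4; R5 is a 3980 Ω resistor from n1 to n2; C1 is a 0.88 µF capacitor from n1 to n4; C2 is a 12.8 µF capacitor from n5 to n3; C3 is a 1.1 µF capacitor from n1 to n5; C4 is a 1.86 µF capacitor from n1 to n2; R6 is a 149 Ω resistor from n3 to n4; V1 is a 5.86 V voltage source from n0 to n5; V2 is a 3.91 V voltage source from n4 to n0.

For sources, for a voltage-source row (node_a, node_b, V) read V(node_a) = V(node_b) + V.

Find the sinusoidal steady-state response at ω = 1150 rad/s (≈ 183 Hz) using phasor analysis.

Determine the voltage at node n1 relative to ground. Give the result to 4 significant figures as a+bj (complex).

Element admittances at ω=1150 rad/s:
  Y(R1) = 0.0002481+0.000j S between n2,n4
  Y(R2) = 0.01005+0.000j S between n1,n5
  Y(L1) = 0.000-0.2230j S between n4,n3
  Y(R3) = 0.9434+0.000j S between n2,n4
  Y(R4) = 0.003509+0.000j S between n0,n4
  Y(R5) = 0.0002513+0.000j S between n1,n2
  Y(C1) = 0.000+0.001012j S between n1,n4
  Y(C2) = 0.000+0.01472j S between n5,n3
  Y(C3) = 0.000+0.001265j S between n1,n5
  Y(C4) = 0.000+0.002139j S between n1,n2
  Y(R6) = 0.006711+0.000j S between n3,n4
  V1: constraint V(n0)−V(n5) = 5.86
  V2: constraint V(n4)−V(n0) = 3.91
Assemble and solve the 7×7 MNA system:
  V(n1)=-4.574+2.435j  V(n2)=3.902-0.01856j  V(n3)=4.600-0.02223j  V(n4)=3.910+0.000j  V(n5)=-5.860+0.000j
  i(V1)=-0.01017-0.1801j  i(V2)=-0.02389-0.1801j

-4.574+2.435j V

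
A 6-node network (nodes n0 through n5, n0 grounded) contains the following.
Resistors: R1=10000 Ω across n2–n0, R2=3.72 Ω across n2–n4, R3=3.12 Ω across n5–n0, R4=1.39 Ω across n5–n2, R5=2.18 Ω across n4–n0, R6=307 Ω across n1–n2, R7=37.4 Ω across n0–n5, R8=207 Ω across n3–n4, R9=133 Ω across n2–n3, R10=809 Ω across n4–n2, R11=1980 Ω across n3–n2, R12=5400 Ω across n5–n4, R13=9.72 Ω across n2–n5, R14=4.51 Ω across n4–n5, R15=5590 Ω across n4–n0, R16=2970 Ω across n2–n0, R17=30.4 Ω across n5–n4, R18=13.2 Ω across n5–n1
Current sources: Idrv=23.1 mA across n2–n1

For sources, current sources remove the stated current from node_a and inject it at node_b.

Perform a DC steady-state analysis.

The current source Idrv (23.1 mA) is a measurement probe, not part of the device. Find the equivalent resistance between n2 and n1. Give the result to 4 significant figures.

MNA unknowns: 5 node voltages V₁..V_5
R1: Y=0.0001000 on G[2,0]
R2: Y=0.2688 on G[2,4]
R3: Y=0.3205 on G[5,0]
R4: Y=0.7194 on G[5,2]
R5: Y=0.4587 on G[4,0]
R6: Y=0.003257 on G[1,2]
R7: Y=0.02674 on G[0,5]
R8: Y=0.004831 on G[3,4]
R9: Y=0.007519 on G[2,3]
R10: Y=0.001236 on G[4,2]
R11: Y=0.0005051 on G[3,2]
R12: Y=0.0001852 on G[5,4]
R13: Y=0.1029 on G[2,5]
R14: Y=0.2217 on G[4,5]
R15: Y=0.0001789 on G[4,0]
R16: Y=0.0003367 on G[2,0]
R17: Y=0.03289 on G[5,4]
R18: Y=0.07576 on G[5,1]
Idrv: z[2]−=0.0231, z[1]+=0.0231
solve → V1=0.2962, V2=-0.01746, V3=-0.01225, V4=-0.003598, V5=0.004777

R_eq = 13.58 Ω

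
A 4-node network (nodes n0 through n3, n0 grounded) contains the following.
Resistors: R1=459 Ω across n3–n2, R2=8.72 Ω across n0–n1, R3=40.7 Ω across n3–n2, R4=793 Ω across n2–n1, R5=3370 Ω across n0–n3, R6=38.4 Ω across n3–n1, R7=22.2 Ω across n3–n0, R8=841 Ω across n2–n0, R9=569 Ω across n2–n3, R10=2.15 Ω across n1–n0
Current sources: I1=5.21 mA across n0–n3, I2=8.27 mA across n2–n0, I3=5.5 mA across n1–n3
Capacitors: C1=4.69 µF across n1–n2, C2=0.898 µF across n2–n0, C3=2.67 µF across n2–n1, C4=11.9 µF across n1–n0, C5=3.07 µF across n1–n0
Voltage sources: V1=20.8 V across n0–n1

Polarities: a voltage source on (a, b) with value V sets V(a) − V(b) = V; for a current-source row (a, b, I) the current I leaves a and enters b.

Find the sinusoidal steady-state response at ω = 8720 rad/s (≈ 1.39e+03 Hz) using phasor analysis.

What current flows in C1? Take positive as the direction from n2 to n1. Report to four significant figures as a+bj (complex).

0.1223+0.1313j A

MNA unknowns: 3 node voltages V₁..V_3 plus 1 source current (V1)
R1: Y=0.002179+0.000j on G[3,2]
R2: Y=0.1147+0.000j on G[0,1]
R3: Y=0.02457+0.000j on G[3,2]
I1: z[0]−=0.00521, z[3]+=0.00521
R4: Y=0.001261+0.000j on G[2,1]
C1: Y=0.000+0.04090j on G[1,2]
R5: Y=0.0002967+0.000j on G[0,3]
R6: Y=0.02604+0.000j on G[3,1]
C2: Y=0.000+0.007831j on G[2,0]
R7: Y=0.04505+0.000j on G[3,0]
R8: Y=0.001189+0.000j on G[2,0]
C3: Y=0.000+0.02328j on G[2,1]
R9: Y=0.001757+0.000j on G[2,3]
C4: Y=0.000+0.1038j on G[1,0]
R10: Y=0.4651+0.000j on G[1,0]
C5: Y=0.000+0.02677j on G[1,0]
I2: z[2]−=0.00827, z[0]+=0.00827
I3: z[1]−=0.0055, z[3]+=0.0055
V1: row V0−V1=20.8, i_V1 at 0,1
solve → V1=-20.80+0.000j, V2=-17.59-2.991j, V3=-10.34-0.8537j
aux → i_V1=-12.52-2.895j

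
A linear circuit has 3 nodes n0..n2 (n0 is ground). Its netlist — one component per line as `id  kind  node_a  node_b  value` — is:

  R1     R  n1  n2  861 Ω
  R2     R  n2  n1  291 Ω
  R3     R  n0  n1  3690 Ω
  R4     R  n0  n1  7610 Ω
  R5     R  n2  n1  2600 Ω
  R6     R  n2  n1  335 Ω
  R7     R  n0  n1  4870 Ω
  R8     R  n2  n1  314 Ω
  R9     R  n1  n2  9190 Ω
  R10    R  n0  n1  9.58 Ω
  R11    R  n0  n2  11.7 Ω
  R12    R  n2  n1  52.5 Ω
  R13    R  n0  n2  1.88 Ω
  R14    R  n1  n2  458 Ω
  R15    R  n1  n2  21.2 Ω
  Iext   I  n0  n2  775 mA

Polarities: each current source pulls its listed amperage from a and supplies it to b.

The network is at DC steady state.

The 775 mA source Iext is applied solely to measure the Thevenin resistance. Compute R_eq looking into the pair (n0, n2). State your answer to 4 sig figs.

R_eq = 1.509 Ω

Apply KCL at each of the 2 non-ground nodes and solve the resulting linear system.
Node n1: branches {R1, R2, R3, R4, R5, R6, R7, R8, R9, R10, R12, R14, R15} → V_1 = 0.5045
Node n2: branches {R1, R2, R5, R6, R8, R9, R11, R12, R13, R14, R15, Iext} → V_2 = 1.169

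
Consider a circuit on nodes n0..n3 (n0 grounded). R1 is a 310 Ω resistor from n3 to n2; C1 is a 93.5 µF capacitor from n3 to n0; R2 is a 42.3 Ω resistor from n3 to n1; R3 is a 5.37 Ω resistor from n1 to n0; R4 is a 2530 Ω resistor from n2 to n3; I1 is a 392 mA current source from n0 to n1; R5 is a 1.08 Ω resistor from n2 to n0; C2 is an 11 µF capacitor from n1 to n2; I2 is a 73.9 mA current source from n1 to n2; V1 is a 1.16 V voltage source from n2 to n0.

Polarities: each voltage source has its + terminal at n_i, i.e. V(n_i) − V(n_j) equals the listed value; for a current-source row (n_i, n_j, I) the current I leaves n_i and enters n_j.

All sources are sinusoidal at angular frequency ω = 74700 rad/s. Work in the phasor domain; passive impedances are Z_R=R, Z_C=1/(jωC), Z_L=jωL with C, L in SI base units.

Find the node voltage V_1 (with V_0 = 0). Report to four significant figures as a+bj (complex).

1.182-0.08532j V

Apply KCL at each of the 3 non-ground nodes and solve the resulting linear system.
Node n1: branches {R2, R3, I1, C2, I2} → V_1 = 1.182-0.08532j
Node n2: branches {R1, R4, R5, C2, I2, V1} → V_2 = 1.160+0.000j
Node n3: branches {R1, C1, R2, R4} → V_3 = -0.0002708-0.004602j
Source currents: i(V1)=-0.9343+0.01778j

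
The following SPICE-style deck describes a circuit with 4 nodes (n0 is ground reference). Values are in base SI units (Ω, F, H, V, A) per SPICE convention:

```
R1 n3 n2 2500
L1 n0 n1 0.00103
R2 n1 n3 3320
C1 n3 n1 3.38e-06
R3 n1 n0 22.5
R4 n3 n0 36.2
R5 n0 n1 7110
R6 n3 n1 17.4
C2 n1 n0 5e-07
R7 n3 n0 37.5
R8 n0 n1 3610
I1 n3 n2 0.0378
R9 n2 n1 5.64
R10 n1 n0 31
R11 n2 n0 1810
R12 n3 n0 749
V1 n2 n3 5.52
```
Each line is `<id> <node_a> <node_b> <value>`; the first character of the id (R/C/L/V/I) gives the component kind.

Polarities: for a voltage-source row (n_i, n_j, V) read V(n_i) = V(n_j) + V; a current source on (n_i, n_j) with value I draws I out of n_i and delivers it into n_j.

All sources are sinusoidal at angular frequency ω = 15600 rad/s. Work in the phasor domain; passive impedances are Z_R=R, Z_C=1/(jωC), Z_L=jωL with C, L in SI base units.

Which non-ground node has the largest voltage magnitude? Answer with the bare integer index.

Element admittances at ω=15600 rad/s:
  Y(R1) = 0.0004000+0.000j S between n3,n2
  Y(L1) = 0.000-0.06224j S between n0,n1
  Y(R2) = 0.0003012+0.000j S between n1,n3
  Y(C1) = 0.000+0.05273j S between n3,n1
  Y(R3) = 0.04444+0.000j S between n1,n0
  Y(R4) = 0.02762+0.000j S between n3,n0
  Y(R5) = 0.0001406+0.000j S between n0,n1
  Y(R6) = 0.05747+0.000j S between n3,n1
  Y(C2) = 0.000+0.007800j S between n1,n0
  Y(R7) = 0.02667+0.000j S between n3,n0
  Y(R8) = 0.0002770+0.000j S between n0,n1
  I1: injects 0.0378 A into n2 (from n3)
  Y(R9) = 0.1773+0.000j S between n2,n1
  Y(R10) = 0.03226+0.000j S between n1,n0
  Y(R11) = 0.0005525+0.000j S between n2,n0
  Y(R12) = 0.001335+0.000j S between n3,n0
  V1: constraint V(n2)−V(n3) = 5.52
Assemble and solve the 4×4 MNA system:
  V(n1)=1.339+0.3025j  V(n2)=3.335+0.8821j  V(n3)=-2.185+0.8821j
  i(V1)=-0.3201-0.1033j

2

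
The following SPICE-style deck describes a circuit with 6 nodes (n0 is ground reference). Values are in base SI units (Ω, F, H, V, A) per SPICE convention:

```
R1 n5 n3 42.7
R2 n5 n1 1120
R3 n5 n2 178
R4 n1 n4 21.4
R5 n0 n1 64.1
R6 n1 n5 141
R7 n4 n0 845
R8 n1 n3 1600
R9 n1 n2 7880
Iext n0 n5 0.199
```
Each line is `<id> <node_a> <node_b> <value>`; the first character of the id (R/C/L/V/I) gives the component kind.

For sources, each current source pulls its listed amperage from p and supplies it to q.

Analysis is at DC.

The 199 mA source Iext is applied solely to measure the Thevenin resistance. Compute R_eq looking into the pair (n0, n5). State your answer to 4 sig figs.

R_eq = 174.4 Ω

Element admittances at DC:
  Y(R1) = 0.02342 S between n5,n3
  Y(R2) = 0.0008929 S between n5,n1
  Y(R3) = 0.005618 S between n5,n2
  Y(R4) = 0.04673 S between n1,n4
  Y(R5) = 0.01560 S between n0,n1
  Y(R6) = 0.007092 S between n1,n5
  Y(R7) = 0.001183 S between n4,n0
  Y(R8) = 0.0006250 S between n1,n3
  Y(R9) = 0.0001269 S between n1,n2
  Iext: injects 0.199 A into n5 (from n0)
Assemble and solve the 5×5 MNA system:
  V(n1)=11.88  V(n2)=34.20  V(n3)=34.11  V(n4)=11.58  V(n5)=34.70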